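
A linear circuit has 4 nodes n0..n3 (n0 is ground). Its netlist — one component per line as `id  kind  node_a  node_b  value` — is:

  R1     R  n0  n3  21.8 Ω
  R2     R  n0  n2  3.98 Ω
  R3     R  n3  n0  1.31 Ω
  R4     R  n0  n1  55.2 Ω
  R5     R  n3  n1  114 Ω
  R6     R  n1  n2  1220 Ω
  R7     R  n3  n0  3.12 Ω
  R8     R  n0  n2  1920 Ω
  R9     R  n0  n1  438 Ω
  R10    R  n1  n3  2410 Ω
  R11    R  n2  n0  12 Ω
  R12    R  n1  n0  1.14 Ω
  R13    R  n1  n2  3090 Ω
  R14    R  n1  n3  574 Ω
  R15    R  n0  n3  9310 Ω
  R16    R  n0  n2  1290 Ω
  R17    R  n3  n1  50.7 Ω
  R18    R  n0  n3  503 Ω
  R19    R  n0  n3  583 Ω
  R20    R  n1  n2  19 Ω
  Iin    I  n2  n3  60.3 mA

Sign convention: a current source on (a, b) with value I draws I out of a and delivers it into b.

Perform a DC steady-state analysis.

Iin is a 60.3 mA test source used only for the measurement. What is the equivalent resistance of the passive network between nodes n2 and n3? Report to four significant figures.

Element admittances at DC:
  Y(R1) = 0.04587 S between n0,n3
  Y(R2) = 0.2513 S between n0,n2
  Y(R3) = 0.7634 S between n3,n0
  Y(R4) = 0.01812 S between n0,n1
  Y(R5) = 0.008772 S between n3,n1
  Y(R6) = 0.0008197 S between n1,n2
  Y(R7) = 0.3205 S between n3,n0
  Y(R8) = 0.0005208 S between n0,n2
  Y(R9) = 0.002283 S between n0,n1
  Y(R10) = 0.0004149 S between n1,n3
  Y(R11) = 0.08333 S between n2,n0
  Y(R12) = 0.8772 S between n1,n0
  Y(R13) = 0.0003236 S between n1,n2
  Y(R14) = 0.001742 S between n1,n3
  Y(R15) = 0.0001074 S between n0,n3
  Y(R16) = 0.0007752 S between n0,n2
  Y(R17) = 0.01972 S between n3,n1
  Y(R18) = 0.001988 S between n0,n3
  Y(R19) = 0.001715 S between n0,n3
  Y(R20) = 0.05263 S between n1,n2
  Iin: injects 0.0603 A into n3 (from n2)
Assemble and solve the 3×3 MNA system:
  V(n1)=-0.006915  V(n2)=-0.1557  V(n3)=0.05161

R_eq = 3.438 Ω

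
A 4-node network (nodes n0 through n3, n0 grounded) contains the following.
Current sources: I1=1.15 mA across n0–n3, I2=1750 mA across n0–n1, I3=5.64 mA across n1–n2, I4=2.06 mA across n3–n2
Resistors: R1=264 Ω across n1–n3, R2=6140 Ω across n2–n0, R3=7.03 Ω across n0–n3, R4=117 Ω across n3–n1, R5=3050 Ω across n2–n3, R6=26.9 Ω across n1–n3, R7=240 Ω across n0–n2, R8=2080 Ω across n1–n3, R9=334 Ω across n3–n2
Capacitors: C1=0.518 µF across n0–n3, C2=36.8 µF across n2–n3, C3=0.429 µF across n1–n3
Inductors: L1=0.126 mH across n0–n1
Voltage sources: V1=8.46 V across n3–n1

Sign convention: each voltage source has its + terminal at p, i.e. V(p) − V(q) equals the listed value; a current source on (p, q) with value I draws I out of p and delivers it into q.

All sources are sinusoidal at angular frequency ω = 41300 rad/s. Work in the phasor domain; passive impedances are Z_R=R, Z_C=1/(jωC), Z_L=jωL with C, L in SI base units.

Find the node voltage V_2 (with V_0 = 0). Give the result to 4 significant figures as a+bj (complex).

Element admittances at ω=41300 rad/s:
  I1: injects 0.00115 A into n3 (from n0)
  Y(R1) = 0.003788+0.000j S between n1,n3
  Y(C1) = 0.000+0.02139j S between n0,n3
  Y(C2) = 0.000+1.520j S between n2,n3
  Y(R2) = 0.0001629+0.000j S between n2,n0
  I2: injects 1.75 A into n1 (from n0)
  Y(R3) = 0.1422+0.000j S between n0,n3
  Y(R4) = 0.008547+0.000j S between n3,n1
  I3: injects 0.00564 A into n2 (from n1)
  Y(C3) = 0.000+0.01772j S between n1,n3
  Y(L1) = 0.000-0.1922j S between n0,n1
  Y(R5) = 0.0003279+0.000j S between n2,n3
  I4: injects 0.00206 A into n2 (from n3)
  Y(R6) = 0.03717+0.000j S between n1,n3
  Y(R7) = 0.004167+0.000j S between n0,n2
  Y(R8) = 0.0004808+0.000j S between n1,n3
  Y(R9) = 0.002994+0.000j S between n3,n2
  V1: constraint V(n3)−V(n1) = 8.46
Assemble and solve the 4×4 MNA system:
  V(n1)=2.090+1.199j  V(n2)=10.55+1.224j  V(n3)=10.55+1.199j
  i(V1)=-1.937-0.5515j

10.55+1.224j V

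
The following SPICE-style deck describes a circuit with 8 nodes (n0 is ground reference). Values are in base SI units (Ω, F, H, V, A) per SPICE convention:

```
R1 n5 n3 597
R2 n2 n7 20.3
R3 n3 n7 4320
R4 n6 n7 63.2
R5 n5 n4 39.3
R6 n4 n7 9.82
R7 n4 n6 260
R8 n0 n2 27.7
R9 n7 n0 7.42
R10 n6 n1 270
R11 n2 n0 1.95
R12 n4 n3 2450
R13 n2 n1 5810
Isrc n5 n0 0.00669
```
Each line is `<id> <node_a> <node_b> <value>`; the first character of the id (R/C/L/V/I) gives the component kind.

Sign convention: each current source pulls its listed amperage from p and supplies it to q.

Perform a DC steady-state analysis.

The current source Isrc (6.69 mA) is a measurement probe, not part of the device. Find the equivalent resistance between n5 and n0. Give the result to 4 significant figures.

Apply KCL at each of the 7 non-ground nodes and solve the resulting linear system.
Node n1: branches {R10, R13} → V_1 = -0.04706
Node n2: branches {R2, R8, R11, R13} → V_2 = -0.003071
Node n3: branches {R1, R3, R12} → V_3 = -0.2806
Node n4: branches {R5, R6, R7, R12} → V_4 = -0.1003
Node n5: branches {R1, R5, Isrc} → V_5 = -0.3582
Node n6: branches {R4, R7, R10} → V_6 = -0.04911
Node n7: branches {R2, R3, R4, R6, R9} → V_7 = -0.03713

R_eq = 53.54 Ω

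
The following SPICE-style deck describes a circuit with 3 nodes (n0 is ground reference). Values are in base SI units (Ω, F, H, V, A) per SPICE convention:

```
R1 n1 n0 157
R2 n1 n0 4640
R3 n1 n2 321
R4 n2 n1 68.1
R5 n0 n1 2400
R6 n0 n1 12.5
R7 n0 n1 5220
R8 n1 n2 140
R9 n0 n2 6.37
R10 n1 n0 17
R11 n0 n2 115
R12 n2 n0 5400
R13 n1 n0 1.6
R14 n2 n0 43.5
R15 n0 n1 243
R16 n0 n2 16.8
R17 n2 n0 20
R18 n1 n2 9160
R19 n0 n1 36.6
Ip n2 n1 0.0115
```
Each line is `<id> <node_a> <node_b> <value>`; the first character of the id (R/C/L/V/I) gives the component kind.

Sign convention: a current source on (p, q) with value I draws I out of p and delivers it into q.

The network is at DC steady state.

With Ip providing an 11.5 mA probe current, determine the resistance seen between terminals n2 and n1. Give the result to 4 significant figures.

MNA unknowns: 2 node voltages V₁..V_2
R1: Y=0.006369 on G[1,0]
R2: Y=0.0002155 on G[1,0]
R3: Y=0.003115 on G[1,2]
R4: Y=0.01468 on G[2,1]
R5: Y=0.0004167 on G[0,1]
R6: Y=0.08000 on G[0,1]
R7: Y=0.0001916 on G[0,1]
R8: Y=0.007143 on G[1,2]
R9: Y=0.1570 on G[0,2]
R10: Y=0.05882 on G[1,0]
R11: Y=0.008696 on G[0,2]
R12: Y=0.0001852 on G[2,0]
R13: Y=0.6250 on G[1,0]
R14: Y=0.02299 on G[2,0]
R15: Y=0.004115 on G[0,1]
R16: Y=0.05952 on G[0,2]
R17: Y=0.05000 on G[2,0]
R18: Y=0.0001092 on G[1,2]
R19: Y=0.02732 on G[0,1]
Ip: z[2]−=0.0115, z[1]+=0.0115
solve → V1=0.01285, V2=-0.03456

R_eq = 4.123 Ω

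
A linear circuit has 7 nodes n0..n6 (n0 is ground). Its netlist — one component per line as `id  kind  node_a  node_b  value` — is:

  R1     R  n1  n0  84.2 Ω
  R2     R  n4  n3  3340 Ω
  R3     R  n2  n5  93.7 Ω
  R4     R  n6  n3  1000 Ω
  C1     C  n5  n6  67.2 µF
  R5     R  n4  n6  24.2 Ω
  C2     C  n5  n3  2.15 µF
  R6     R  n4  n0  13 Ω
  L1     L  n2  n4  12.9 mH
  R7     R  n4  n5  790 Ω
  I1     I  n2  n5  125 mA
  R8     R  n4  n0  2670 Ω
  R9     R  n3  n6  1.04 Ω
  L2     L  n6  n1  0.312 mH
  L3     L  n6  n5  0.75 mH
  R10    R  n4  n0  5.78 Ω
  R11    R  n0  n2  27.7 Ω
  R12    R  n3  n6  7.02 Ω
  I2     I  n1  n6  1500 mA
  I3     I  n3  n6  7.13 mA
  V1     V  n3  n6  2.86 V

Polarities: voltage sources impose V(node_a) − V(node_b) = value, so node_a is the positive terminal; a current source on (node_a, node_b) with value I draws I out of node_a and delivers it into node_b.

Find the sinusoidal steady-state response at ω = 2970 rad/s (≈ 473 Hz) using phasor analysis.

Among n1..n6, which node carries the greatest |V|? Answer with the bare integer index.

3

MNA unknowns: 6 node voltages V₁..V_6 plus 1 source current (V1)
R1: Y=0.01188+0.000j on G[1,0]
R2: Y=0.0002994+0.000j on G[4,3]
R3: Y=0.01067+0.000j on G[2,5]
R4: Y=0.001000+0.000j on G[6,3]
C1: Y=0.000+0.1996j on G[5,6]
R5: Y=0.04132+0.000j on G[4,6]
C2: Y=0.000+0.006386j on G[5,3]
R6: Y=0.07692+0.000j on G[4,0]
L1: Y=0.000-0.02610j on G[2,4]
R7: Y=0.001266+0.000j on G[4,5]
I1: z[2]−=0.125, z[5]+=0.125
R8: Y=0.0003745+0.000j on G[4,0]
R9: Y=0.9615+0.000j on G[3,6]
L2: Y=0.000-1.079j on G[6,1]
L3: Y=0.000-0.4489j on G[6,5]
R10: Y=0.1730+0.000j on G[4,0]
R11: Y=0.03610+0.000j on G[0,2]
R12: Y=0.1425+0.000j on G[3,6]
I2: z[1]−=1.5, z[6]+=1.5
I3: z[3]−=0.00713, z[6]+=0.00713
V1: row V3−V6=2.86, i_V1 at 3,6
solve → V1=1.720-1.242j, V2=-1.671-0.9016j, V3=4.594+0.1673j, V4=0.1594+0.1889j, V5=1.723+0.5246j, V6=1.734+0.1673j
aux → i_V1=-3.171-0.01832j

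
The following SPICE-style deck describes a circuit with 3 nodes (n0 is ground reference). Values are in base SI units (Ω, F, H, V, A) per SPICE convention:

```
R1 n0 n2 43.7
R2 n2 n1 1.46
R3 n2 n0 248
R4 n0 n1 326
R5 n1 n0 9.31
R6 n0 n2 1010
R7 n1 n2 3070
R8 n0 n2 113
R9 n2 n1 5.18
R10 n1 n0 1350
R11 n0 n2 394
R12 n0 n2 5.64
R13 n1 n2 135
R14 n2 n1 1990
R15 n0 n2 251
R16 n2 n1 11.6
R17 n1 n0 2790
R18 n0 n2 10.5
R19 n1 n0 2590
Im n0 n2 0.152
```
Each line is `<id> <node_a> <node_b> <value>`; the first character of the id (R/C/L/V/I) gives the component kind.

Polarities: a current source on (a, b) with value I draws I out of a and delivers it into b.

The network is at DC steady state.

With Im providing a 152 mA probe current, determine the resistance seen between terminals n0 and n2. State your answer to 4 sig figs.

R_eq = 2.403 Ω

Apply KCL at each of the 2 non-ground nodes and solve the resulting linear system.
Node n1: branches {R2, R4, R5, R7, R9, R10, R13, R14, R16, R17, R19} → V_1 = 0.3275
Node n2: branches {R1, R2, R3, R6, R7, R8, R9, R11, R12, R13, R14, R15, R16, R18, Im} → V_2 = 0.3652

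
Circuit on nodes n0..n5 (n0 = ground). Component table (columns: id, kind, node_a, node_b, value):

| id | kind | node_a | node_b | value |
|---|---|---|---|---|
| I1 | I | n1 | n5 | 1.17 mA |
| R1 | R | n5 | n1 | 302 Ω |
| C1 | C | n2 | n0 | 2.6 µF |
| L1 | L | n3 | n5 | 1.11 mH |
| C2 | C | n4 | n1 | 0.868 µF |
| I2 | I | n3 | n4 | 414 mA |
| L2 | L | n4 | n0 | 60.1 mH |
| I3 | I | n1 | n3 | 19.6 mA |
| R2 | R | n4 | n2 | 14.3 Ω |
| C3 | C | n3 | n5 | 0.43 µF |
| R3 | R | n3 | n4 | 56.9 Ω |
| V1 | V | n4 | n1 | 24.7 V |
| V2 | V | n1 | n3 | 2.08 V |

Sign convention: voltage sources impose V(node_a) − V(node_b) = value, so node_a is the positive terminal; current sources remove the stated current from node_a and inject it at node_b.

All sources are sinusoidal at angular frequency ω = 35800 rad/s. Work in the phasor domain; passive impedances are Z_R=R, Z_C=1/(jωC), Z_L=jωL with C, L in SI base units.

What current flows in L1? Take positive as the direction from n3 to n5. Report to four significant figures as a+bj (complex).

Apply KCL at each of the 5 non-ground nodes and solve the resulting linear system.
Node n1: branches {I1, R1, C2, I3, V1, V2} → V_1 = -24.70+0.000j
Node n2: branches {C1, R2} → V_2 = 0.000+0.000j
Node n3: branches {L1, I2, I3, C3, R3, V2} → V_3 = -26.78+0.000j
Node n4: branches {C2, I2, L2, R2, R3, V1} → V_4 = 0.000+0.000j
Node n5: branches {I1, R1, L1, C3} → V_5 = -26.53+0.7397j
Source currents: i(V1)=-0.05665-0.7675j, i(V2)=-0.08348+0.002449j

-0.01861+0.006308j A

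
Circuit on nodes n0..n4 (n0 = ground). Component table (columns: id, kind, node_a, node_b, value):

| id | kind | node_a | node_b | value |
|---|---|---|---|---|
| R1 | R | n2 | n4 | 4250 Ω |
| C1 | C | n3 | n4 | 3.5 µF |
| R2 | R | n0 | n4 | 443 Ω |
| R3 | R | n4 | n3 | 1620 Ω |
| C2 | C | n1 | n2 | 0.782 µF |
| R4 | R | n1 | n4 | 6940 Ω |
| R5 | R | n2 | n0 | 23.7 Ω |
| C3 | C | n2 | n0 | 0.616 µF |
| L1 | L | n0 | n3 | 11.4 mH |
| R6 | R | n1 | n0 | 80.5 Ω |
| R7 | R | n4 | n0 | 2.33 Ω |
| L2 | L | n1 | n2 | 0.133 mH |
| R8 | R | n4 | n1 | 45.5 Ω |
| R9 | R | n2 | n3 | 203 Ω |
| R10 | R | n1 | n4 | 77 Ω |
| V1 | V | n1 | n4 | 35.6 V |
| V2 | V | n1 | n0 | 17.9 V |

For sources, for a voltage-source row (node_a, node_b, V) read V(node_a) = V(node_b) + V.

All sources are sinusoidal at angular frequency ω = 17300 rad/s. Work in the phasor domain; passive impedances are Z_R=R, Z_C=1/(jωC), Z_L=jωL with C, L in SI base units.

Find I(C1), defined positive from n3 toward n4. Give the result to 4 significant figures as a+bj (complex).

Element admittances at ω=17300 rad/s:
  Y(R1) = 0.0002353+0.000j S between n2,n4
  Y(C1) = 0.000+0.06055j S between n3,n4
  Y(R2) = 0.002257+0.000j S between n0,n4
  Y(R3) = 0.0006173+0.000j S between n4,n3
  Y(C2) = 0.000+0.01353j S between n1,n2
  Y(R4) = 0.0001441+0.000j S between n1,n4
  Y(R5) = 0.04219+0.000j S between n2,n0
  Y(C3) = 0.000+0.01066j S between n2,n0
  Y(L1) = 0.000-0.005070j S between n0,n3
  Y(R6) = 0.01242+0.000j S between n1,n0
  Y(R7) = 0.4292+0.000j S between n4,n0
  Y(L2) = 0.000-0.4346j S between n1,n2
  Y(R8) = 0.02198+0.000j S between n4,n1
  Y(R9) = 0.004926+0.000j S between n2,n3
  Y(R10) = 0.01299+0.000j S between n1,n4
  V1: constraint V(n1)−V(n4) = 35.6
  V2: constraint V(n1)−V(n0) = 17.9
Assemble and solve the 6×6 MNA system:
  V(n1)=17.90+0.000j  V(n2)=18.14-2.333j  V(n3)=-19.19-3.331j  V(n4)=-17.70+0.000j
  i(V1)=-9.096+0.09295j  i(V2)=6.641-0.1921j

0.2017-0.09034j A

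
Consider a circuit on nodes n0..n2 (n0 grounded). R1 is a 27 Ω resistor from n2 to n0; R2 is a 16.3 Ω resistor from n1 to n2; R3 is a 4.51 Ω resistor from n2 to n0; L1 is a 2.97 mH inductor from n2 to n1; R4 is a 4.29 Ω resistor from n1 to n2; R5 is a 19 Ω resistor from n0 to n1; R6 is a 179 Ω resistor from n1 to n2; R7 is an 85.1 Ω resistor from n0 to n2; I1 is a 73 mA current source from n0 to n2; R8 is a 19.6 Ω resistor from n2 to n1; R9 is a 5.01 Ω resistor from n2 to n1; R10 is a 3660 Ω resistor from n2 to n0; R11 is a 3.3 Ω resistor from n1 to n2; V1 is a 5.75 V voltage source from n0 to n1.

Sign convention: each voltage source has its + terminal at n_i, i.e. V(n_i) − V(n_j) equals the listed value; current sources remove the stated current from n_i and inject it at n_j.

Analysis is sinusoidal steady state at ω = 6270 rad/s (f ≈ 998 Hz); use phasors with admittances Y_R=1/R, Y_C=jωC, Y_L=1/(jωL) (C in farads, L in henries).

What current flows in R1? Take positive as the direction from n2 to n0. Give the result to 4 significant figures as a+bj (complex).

Apply KCL at each of the 2 non-ground nodes and solve the resulting linear system.
Node n1: branches {R2, L1, R4, R5, R6, R8, R9, R11, V1} → V_1 = -5.750+0.000j
Node n2: branches {R1, R2, R3, L1, R4, R6, R7, I1, R8, R9, R10, R11} → V_2 = -4.304+0.06907j
Source currents: i(V1)=-1.541+0.01870j

-0.1594+0.002558j A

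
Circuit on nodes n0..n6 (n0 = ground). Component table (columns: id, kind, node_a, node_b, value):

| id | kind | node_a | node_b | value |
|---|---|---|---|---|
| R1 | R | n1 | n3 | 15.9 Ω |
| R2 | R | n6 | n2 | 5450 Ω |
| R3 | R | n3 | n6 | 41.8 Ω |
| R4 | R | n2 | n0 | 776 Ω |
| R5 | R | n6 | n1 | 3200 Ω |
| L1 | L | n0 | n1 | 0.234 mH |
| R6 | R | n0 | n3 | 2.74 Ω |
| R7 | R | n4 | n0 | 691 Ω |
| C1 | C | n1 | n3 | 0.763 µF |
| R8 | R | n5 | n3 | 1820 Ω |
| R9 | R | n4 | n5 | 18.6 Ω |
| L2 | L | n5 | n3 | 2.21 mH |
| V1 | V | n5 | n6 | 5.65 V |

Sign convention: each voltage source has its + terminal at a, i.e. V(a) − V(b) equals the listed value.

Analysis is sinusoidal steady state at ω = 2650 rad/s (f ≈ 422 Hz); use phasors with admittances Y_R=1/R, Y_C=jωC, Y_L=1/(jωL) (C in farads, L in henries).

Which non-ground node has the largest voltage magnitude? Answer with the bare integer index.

Apply KCL at each of the 6 non-ground nodes and solve the resulting linear system.
Node n1: branches {R1, R5, L1, C1} → V_1 = -5.175e-05-0.0008437j
Node n2: branches {R2, R4} → V_2 = -0.6883+0.09782j
Node n3: branches {R1, R3, R6, C1, R8, L2} → V_3 = 0.005667-0.003604j
Node n4: branches {R7, R9} → V_4 = 0.1240+0.7642j
Node n5: branches {R8, R9, L2, V1} → V_5 = 0.1273+0.7848j
Node n6: branches {R2, R3, R5, V1} → V_6 = -5.523+0.7848j
Source currents: i(V1)=-0.1349+0.01923j

6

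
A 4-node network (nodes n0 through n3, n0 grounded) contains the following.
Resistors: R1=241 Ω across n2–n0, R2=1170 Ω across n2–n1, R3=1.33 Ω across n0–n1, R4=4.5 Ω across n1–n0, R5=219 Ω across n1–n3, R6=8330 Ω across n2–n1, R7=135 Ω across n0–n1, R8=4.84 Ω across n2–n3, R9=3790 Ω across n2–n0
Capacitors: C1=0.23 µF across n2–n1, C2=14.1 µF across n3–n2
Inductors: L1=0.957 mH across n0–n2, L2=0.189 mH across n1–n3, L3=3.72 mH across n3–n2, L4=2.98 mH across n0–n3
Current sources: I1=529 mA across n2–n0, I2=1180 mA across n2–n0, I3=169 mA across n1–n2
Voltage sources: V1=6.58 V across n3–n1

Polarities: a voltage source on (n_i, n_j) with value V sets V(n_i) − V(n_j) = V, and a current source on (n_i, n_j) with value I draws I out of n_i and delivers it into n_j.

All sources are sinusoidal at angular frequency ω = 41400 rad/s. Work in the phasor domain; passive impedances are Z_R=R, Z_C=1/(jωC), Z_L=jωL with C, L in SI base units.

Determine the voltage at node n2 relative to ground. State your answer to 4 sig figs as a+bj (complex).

3.917+2.610j V

MNA unknowns: 3 node voltages V₁..V_3 plus 1 source current (V1)
R1: Y=0.004149+0.000j on G[2,0]
R2: Y=0.0008547+0.000j on G[2,1]
R3: Y=0.7519+0.000j on G[0,1]
R4: Y=0.2222+0.000j on G[1,0]
R5: Y=0.004566+0.000j on G[1,3]
C1: Y=0.000+0.009522j on G[2,1]
L1: Y=0.000-0.02524j on G[0,2]
L2: Y=0.000-0.1278j on G[1,3]
R6: Y=0.0001200+0.000j on G[2,1]
L3: Y=0.000-0.006493j on G[3,2]
I1: z[2]−=0.529, z[0]+=0.529
I2: z[2]−=1.18, z[0]+=1.18
I3: z[1]−=0.169, z[2]+=0.169
R7: Y=0.007407+0.000j on G[0,1]
R8: Y=0.2066+0.000j on G[2,3]
L4: Y=0.000-0.008106j on G[0,3]
C2: Y=0.000+0.5837j on G[3,2]
R9: Y=0.0002639+0.000j on G[2,0]
V1: row V3−V1=6.58, i_V1 at 3,1
solve → V1=-1.827+0.1282j, V2=3.917+2.610j, V3=4.753+0.1282j
aux → i_V1=-1.636+0.9097j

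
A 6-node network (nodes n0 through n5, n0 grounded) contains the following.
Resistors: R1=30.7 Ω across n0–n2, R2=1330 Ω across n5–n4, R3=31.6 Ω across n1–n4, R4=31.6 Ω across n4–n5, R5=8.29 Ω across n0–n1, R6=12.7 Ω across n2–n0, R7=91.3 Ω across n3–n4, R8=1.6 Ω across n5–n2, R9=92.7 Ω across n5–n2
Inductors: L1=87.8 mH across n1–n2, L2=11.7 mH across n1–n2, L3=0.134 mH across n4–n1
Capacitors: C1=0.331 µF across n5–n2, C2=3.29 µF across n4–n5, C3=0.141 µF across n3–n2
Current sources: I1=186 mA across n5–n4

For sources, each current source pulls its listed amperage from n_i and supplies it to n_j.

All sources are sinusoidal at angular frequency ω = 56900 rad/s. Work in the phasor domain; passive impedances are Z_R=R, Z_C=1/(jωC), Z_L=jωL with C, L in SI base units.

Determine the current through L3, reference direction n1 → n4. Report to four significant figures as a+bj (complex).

Apply KCL at each of the 5 non-ground nodes and solve the resulting linear system.
Node n1: branches {L1, R3, R5, L2, L3} → V_1 = 0.03008-0.3613j
Node n2: branches {R1, L1, C1, L2, R6, R8, R9, C3} → V_2 = -0.03259+0.3916j
Node n3: branches {R7, C3} → V_3 = -0.1713-0.3188j
Node n4: branches {R2, R3, R4, C2, R7, L3, I1} → V_4 = 0.3490-0.4204j
Node n5: branches {R2, R4, C1, C2, R8, R9, I1} → V_5 = -0.04315+0.4624j

0.007745+0.04182j A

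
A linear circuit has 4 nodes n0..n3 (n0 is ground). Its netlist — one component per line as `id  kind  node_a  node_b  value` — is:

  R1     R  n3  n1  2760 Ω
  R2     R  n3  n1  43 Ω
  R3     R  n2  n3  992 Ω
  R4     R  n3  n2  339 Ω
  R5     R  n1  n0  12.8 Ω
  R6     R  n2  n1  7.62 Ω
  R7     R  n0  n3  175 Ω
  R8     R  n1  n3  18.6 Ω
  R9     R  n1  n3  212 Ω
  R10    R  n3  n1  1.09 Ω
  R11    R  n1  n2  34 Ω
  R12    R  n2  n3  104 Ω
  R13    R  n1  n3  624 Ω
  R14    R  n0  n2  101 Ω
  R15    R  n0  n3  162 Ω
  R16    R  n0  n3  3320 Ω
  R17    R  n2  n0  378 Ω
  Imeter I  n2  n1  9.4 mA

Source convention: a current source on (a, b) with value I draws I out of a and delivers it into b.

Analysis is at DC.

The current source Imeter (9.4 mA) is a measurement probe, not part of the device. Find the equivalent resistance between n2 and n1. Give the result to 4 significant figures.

Apply KCL at each of the 3 non-ground nodes and solve the resulting linear system.
Node n1: branches {R1, R2, R5, R6, R8, R9, R10, R11, R13, Imeter} → V_1 = 0.006286
Node n2: branches {R3, R4, R6, R11, R12, R14, R17, Imeter} → V_2 = -0.04452
Node n3: branches {R1, R2, R3, R4, R7, R8, R9, R10, R12, R13, R15, R16} → V_3 = 0.005540

R_eq = 5.405 Ω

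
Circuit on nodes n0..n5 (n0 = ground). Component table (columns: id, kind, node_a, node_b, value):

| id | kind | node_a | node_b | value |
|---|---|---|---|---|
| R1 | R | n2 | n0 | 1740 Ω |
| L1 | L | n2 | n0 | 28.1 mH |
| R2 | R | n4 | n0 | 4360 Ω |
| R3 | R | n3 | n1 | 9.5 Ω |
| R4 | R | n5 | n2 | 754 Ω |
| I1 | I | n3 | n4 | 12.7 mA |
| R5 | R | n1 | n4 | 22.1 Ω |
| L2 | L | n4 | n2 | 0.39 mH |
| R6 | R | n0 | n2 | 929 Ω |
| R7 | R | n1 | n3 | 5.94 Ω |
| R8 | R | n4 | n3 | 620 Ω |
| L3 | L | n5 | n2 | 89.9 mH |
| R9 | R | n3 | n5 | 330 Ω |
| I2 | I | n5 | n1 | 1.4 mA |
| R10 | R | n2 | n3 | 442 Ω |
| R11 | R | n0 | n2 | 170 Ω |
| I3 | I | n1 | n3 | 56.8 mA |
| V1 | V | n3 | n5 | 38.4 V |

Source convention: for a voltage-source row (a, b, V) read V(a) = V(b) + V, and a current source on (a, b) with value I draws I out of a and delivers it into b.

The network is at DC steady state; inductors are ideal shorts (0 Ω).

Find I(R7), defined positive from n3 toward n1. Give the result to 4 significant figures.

0.9466 A

MNA unknowns: 5 node voltages V₁..V_5 plus 4 source currents (L1, L2, L3, V1)
R1: Y=0.0005747 on G[2,0]
L1: row V2−V0=0, i_L1 at 2,0
R2: Y=0.0002294 on G[4,0]
R3: Y=0.1053 on G[3,1]
R4: Y=0.001326 on G[5,2]
I1: z[3]−=0.0127, z[4]+=0.0127
R5: Y=0.04525 on G[1,4]
L2: row V4−V2=0, i_L2 at 4,2
R6: Y=0.001076 on G[0,2]
R7: Y=0.1684 on G[1,3]
R8: Y=0.001613 on G[4,3]
L3: row V5−V2=0, i_L3 at 5,2
R9: Y=0.003030 on G[3,5]
I2: z[5]−=0.0014, z[1]+=0.0014
R10: Y=0.002262 on G[2,3]
R11: Y=0.005882 on G[0,2]
I3: z[1]−=0.0568, z[3]+=0.0568
V1: row V3−V5=38.4, i_V1 at 3,5
solve → V1=32.78, V2=0.000, V3=38.40, V4=0.000, V5=0.000
aux → i_L1=0.000, i_L2=1.558, i_L3=-1.645, i_V1=-1.760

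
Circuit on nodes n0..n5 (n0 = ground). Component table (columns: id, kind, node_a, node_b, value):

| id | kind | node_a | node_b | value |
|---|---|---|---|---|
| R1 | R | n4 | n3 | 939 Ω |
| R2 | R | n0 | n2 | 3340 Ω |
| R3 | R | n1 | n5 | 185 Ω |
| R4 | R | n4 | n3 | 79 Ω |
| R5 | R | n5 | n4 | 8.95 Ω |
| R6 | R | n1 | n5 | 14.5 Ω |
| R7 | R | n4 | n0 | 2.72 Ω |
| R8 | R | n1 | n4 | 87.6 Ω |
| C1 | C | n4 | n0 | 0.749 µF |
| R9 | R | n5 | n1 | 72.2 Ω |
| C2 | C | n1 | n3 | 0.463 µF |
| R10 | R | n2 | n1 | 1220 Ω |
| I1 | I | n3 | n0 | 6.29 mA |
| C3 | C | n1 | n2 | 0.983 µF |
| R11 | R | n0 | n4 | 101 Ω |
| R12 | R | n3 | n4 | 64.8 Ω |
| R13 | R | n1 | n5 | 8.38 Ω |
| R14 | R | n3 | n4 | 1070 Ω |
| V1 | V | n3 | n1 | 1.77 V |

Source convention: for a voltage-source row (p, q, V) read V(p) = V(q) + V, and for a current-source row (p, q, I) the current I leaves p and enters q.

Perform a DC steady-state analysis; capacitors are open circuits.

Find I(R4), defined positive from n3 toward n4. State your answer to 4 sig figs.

0.01581 A

Element admittances at DC:
  Y(R1) = 0.001065 S between n4,n3
  Y(R2) = 0.0002994 S between n0,n2
  Y(R3) = 0.005405 S between n1,n5
  Y(R4) = 0.01266 S between n4,n3
  Y(R5) = 0.1117 S between n5,n4
  Y(R6) = 0.06897 S between n1,n5
  Y(R7) = 0.3676 S between n4,n0
  Y(R8) = 0.01142 S between n1,n4
  Y(C1) = 0.000 S between n4,n0
  Y(R9) = 0.01385 S between n5,n1
  Y(C2) = 0.000 S between n1,n3
  Y(R10) = 0.0008197 S between n2,n1
  I1: injects 0.00629 A into n0 (from n3)
  Y(C3) = 0.000 S between n1,n2
  Y(R11) = 0.009901 S between n0,n4
  Y(R12) = 0.01543 S between n3,n4
  Y(R13) = 0.1193 S between n1,n5
  Y(R14) = 0.0009346 S between n3,n4
  V1: constraint V(n3)−V(n1) = 1.77
Assemble and solve the 6×6 MNA system:
  V(n1)=-0.5370  V(n2)=-0.3934  V(n3)=1.233  V(n4)=-0.01635  V(n5)=-0.3548
  i(V1)=-0.04388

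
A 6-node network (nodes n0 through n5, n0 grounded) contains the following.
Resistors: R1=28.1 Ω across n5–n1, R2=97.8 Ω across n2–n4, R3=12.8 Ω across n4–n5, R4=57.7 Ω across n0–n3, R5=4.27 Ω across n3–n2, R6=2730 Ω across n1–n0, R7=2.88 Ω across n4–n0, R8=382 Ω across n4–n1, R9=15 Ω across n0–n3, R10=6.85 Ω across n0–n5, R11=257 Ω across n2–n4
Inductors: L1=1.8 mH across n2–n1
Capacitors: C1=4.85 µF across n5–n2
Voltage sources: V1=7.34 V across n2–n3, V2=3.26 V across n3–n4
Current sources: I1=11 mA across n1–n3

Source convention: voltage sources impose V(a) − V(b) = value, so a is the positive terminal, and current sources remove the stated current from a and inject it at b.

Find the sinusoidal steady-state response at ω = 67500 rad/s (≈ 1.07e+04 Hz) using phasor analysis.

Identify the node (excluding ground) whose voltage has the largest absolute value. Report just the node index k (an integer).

2

MNA unknowns: 5 node voltages V₁..V_5 plus 2 source currents (V1, V2)
R1: Y=0.03559+0.000j on G[5,1]
R2: Y=0.01022+0.000j on G[2,4]
L1: Y=0.000-0.008230j on G[2,1]
R3: Y=0.07812+0.000j on G[4,5]
R4: Y=0.01733+0.000j on G[0,3]
R5: Y=0.2342+0.000j on G[3,2]
R6: Y=0.0003663+0.000j on G[1,0]
R7: Y=0.3472+0.000j on G[4,0]
R8: Y=0.002618+0.000j on G[4,1]
C1: Y=0.000+0.3274j on G[5,2]
R9: Y=0.06667+0.000j on G[0,3]
R10: Y=0.1460+0.000j on G[0,5]
R11: Y=0.003891+0.000j on G[2,4]
V1: row V2−V3=7.34, i_V1 at 2,3
V2: row V3−V4=3.26, i_V2 at 3,4
I1: z[1]−=0.011, z[3]+=0.011
solve → V1=3.866+2.099j, V2=8.124-1.134j, V3=0.7838-1.134j, V4=-2.476-1.134j, V5=5.429+3.344j
aux → i_V1=-3.308-0.8472j, i_V2=-1.644-0.7519j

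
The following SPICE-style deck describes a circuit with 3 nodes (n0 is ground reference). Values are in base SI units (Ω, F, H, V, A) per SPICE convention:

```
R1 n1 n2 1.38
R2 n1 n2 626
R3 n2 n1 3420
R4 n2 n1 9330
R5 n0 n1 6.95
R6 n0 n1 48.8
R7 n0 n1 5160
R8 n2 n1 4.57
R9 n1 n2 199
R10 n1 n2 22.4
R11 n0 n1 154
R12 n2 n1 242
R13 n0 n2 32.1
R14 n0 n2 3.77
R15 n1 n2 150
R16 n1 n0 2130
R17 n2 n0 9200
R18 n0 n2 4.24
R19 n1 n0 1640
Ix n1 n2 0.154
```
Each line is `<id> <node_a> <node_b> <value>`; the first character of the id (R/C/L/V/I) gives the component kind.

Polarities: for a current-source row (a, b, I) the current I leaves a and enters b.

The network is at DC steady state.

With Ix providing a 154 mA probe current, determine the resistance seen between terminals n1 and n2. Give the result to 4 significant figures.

Apply KCL at each of the 2 non-ground nodes and solve the resulting linear system.
Node n1: branches {R1, R2, R3, R4, R5, R6, R7, R8, R9, R10, R11, R12, R15, R16, R19, Ix} → V_1 = -0.1024
Node n2: branches {R1, R2, R3, R4, R8, R9, R10, R12, R13, R14, R15, R17, R18, Ix} → V_2 = 0.03312

R_eq = 0.8803 Ω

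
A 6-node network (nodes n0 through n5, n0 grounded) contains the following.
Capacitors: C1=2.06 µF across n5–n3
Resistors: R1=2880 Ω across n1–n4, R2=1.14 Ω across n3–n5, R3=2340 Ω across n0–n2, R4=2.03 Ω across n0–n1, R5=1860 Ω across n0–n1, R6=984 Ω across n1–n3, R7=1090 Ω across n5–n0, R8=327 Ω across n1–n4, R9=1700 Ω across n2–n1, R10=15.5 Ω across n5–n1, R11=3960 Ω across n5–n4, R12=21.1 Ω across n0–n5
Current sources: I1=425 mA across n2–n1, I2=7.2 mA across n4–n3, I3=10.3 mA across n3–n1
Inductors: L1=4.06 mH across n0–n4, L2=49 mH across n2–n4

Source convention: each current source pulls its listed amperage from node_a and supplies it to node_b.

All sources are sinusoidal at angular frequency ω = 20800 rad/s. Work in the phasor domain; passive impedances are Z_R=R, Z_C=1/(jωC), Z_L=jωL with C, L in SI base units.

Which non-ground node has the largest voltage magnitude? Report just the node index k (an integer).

2

MNA unknowns: 5 node voltages V₁..V_5
C1: Y=0.000+0.04285j on G[5,3]
R1: Y=0.0003472+0.000j on G[1,4]
R2: Y=0.8772+0.000j on G[3,5]
I1: z[2]−=0.425, z[1]+=0.425
L1: Y=0.000-0.01184j on G[0,4]
R3: Y=0.0004274+0.000j on G[0,2]
I2: z[4]−=0.0072, z[3]+=0.0072
R4: Y=0.4926+0.000j on G[0,1]
R5: Y=0.0005376+0.000j on G[0,1]
L2: Y=0.000-0.0009812j on G[2,4]
R6: Y=0.001016+0.000j on G[1,3]
R7: Y=0.0009174+0.000j on G[5,0]
R8: Y=0.003058+0.000j on G[1,4]
R9: Y=0.0005882+0.000j on G[2,1]
R10: Y=0.06452+0.000j on G[5,1]
R11: Y=0.0002525+0.000j on G[5,4]
R12: Y=0.04739+0.000j on G[0,5]
I3: z[3]−=0.0103, z[1]+=0.0103
solve → V1=0.4279-0.2971j, V2=-231.2-203.7j, V3=0.1700-0.1932j, V4=-20.51-10.18j, V5=0.1732-0.1932j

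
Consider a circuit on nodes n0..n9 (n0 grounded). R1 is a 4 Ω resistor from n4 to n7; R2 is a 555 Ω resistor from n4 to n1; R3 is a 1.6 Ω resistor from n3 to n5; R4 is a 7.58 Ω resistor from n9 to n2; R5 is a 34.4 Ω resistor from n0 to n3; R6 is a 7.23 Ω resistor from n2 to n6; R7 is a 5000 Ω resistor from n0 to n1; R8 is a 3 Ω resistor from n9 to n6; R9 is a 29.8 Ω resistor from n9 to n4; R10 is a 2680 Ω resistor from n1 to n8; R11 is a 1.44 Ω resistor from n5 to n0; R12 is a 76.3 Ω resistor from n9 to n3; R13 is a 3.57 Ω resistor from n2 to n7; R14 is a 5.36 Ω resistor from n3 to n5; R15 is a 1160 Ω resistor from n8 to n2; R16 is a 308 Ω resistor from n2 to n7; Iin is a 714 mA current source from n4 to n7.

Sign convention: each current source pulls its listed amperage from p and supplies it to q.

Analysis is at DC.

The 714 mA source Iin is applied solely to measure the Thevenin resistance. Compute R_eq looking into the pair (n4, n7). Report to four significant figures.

R_eq = 3.613 Ω

Apply KCL at each of the 9 non-ground nodes and solve the resulting linear system.
Node n1: branches {R2, R7, R10} → V_1 = -1.565
Node n2: branches {R4, R6, R13, R15, R16} → V_2 = 0.3236
Node n3: branches {R3, R5, R12, R14} → V_3 = 0.0007762
Node n4: branches {R1, R2, R9, Iin} → V_4 = -2.012
Node n5: branches {R3, R11, R14} → V_5 = 0.0004183
Node n6: branches {R6, R8} → V_6 = 0.1123
Node n7: branches {R1, R13, R16, Iin} → V_7 = 0.5676
Node n8: branches {R10, R15} → V_8 = -0.2470
Node n9: branches {R4, R8, R9, R12} → V_9 = 0.02466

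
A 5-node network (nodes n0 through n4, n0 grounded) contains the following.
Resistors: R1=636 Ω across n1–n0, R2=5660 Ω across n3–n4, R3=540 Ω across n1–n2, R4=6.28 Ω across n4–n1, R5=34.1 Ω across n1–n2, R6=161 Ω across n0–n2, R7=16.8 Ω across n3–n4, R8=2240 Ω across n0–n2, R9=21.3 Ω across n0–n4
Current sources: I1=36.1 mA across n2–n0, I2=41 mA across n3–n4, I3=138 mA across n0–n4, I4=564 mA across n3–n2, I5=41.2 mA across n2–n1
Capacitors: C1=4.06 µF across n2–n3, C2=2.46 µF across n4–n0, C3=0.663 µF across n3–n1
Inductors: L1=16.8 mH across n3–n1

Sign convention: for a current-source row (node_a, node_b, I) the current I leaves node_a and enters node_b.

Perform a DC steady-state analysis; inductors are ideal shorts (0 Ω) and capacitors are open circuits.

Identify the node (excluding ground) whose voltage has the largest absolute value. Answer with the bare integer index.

2

MNA unknowns: 4 node voltages V₁..V_4 plus 1 source current (L1)
R1: Y=0.001572 on G[1,0]
R2: Y=0.0001767 on G[3,4]
I1: z[2]−=0.0361, z[0]+=0.0361
C1: Y=0.000 on G[2,3]
C2: Y=0.000 on G[4,0]
C3: Y=0.000 on G[3,1]
R3: Y=0.001852 on G[1,2]
R4: Y=0.1592 on G[4,1]
R5: Y=0.02933 on G[1,2]
R6: Y=0.006211 on G[0,2]
L1: row V3−V1=0, i_L1 at 3,1
R7: Y=0.05952 on G[3,4]
R8: Y=0.0004464 on G[0,2]
I2: z[3]−=0.041, z[4]+=0.041
I3: z[0]−=0.138, z[4]+=0.138
I4: z[3]−=0.564, z[2]+=0.564
R9: Y=0.04695 on G[0,4]
I5: z[2]−=0.0412, z[1]+=0.0412
solve → V1=-0.3357, V2=12.59, V3=-0.3357, V4=0.3968
aux → i_L1=-0.5613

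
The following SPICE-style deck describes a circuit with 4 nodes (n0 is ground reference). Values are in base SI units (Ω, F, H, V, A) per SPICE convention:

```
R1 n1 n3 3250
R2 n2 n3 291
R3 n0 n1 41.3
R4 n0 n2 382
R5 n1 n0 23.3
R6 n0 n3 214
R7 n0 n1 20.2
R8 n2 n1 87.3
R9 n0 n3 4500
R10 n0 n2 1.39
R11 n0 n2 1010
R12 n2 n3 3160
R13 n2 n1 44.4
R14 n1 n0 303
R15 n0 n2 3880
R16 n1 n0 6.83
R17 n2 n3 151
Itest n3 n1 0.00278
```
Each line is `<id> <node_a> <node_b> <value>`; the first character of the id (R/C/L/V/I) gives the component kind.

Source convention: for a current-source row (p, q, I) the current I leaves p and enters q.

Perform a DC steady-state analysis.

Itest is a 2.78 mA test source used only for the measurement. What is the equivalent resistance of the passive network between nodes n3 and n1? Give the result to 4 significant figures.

R_eq = 67.79 Ω

Element admittances at DC:
  Y(R1) = 0.0003077 S between n1,n3
  Y(R2) = 0.003436 S between n2,n3
  Y(R3) = 0.02421 S between n0,n1
  Y(R4) = 0.002618 S between n0,n2
  Y(R5) = 0.04292 S between n1,n0
  Y(R6) = 0.004673 S between n0,n3
  Y(R7) = 0.04950 S between n0,n1
  Y(R8) = 0.01145 S between n2,n1
  Y(R9) = 0.0002222 S between n0,n3
  Y(R10) = 0.7194 S between n0,n2
  Y(R11) = 0.0009901 S between n0,n2
  Y(R12) = 0.0003165 S between n2,n3
  Y(R13) = 0.02252 S between n2,n1
  Y(R14) = 0.003300 S between n1,n0
  Y(R15) = 0.0002577 S between n0,n2
  Y(R16) = 0.1464 S between n1,n0
  Y(R17) = 0.006623 S between n2,n3
  Itest: injects 0.00278 A into n1 (from n3)
Assemble and solve the 3×3 MNA system:
  V(n1)=0.008833  V(n2)=-0.002037  V(n3)=-0.1796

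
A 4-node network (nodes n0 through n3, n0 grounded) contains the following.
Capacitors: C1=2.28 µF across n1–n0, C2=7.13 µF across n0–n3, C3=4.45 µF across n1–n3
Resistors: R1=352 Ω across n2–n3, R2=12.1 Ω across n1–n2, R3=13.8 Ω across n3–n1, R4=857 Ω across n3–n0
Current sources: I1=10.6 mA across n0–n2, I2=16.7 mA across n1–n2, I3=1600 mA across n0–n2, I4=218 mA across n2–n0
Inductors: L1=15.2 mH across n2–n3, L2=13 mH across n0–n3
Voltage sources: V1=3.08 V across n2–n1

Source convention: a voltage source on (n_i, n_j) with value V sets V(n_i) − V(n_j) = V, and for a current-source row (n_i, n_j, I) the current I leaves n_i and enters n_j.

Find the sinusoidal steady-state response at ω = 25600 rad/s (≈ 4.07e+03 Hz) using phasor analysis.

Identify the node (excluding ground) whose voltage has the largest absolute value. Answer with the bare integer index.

2

Element admittances at ω=25600 rad/s:
  Y(C1) = 0.000+0.05837j S between n1,n0
  Y(C2) = 0.000+0.1825j S between n0,n3
  Y(R1) = 0.002841+0.000j S between n2,n3
  I1: injects 0.0106 A into n2 (from n0)
  Y(C3) = 0.000+0.1139j S between n1,n3
  Y(R2) = 0.08264+0.000j S between n1,n2
  Y(R3) = 0.07246+0.000j S between n3,n1
  Y(L1) = 0.000-0.002570j S between n2,n3
  Y(L2) = 0.000-0.003005j S between n0,n3
  I2: injects 0.0167 A into n2 (from n1)
  I3: injects 1.6 A into n2 (from n0)
  I4: injects 0.218 A into n0 (from n2)
  Y(R4) = 0.001167+0.000j S between n3,n0
  V1: constraint V(n2)−V(n1) = 3.08
Assemble and solve the 4×4 MNA system:
  V(n1)=2.034-9.942j  V(n2)=5.114-9.942j  V(n3)=-0.6319-4.529j
  i(V1)=1.152+0.03015j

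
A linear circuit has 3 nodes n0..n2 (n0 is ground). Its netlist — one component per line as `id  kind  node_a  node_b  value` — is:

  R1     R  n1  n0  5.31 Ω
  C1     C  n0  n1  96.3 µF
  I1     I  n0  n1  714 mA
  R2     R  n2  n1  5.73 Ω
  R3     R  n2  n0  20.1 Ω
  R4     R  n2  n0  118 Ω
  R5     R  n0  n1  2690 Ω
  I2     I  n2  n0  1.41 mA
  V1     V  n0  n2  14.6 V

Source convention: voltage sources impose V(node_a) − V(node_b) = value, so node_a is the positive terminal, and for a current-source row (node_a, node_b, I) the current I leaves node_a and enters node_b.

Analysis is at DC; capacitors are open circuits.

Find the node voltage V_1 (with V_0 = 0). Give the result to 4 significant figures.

-5.049 V

Apply KCL at each of the 2 non-ground nodes and solve the resulting linear system.
Node n1: branches {R1, C1, I1, R2, R5} → V_1 = -5.049
Node n2: branches {R2, R3, R4, I2, V1} → V_2 = -14.60
Source currents: i(V1)=-2.515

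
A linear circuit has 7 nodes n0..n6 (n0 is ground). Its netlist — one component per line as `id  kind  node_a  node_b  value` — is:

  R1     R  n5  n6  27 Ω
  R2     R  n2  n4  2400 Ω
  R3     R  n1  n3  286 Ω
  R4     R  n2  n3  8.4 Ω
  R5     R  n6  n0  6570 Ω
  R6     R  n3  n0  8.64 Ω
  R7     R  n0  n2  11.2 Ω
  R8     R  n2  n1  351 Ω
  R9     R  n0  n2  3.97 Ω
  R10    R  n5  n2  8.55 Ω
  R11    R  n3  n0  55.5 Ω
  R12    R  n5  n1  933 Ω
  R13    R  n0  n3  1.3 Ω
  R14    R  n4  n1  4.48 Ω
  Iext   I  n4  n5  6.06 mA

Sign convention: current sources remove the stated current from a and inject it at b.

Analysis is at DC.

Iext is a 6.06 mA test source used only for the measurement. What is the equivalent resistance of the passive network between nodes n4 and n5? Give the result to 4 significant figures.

R_eq = 138.5 Ω

Element admittances at DC:
  Y(R1) = 0.03704 S between n5,n6
  Y(R2) = 0.0004167 S between n2,n4
  Y(R3) = 0.003497 S between n1,n3
  Y(R4) = 0.1190 S between n2,n3
  Y(R5) = 0.0001522 S between n6,n0
  Y(R6) = 0.1157 S between n3,n0
  Y(R7) = 0.08929 S between n0,n2
  Y(R8) = 0.002849 S between n2,n1
  Y(R9) = 0.2519 S between n0,n2
  Y(R10) = 0.1170 S between n5,n2
  Y(R11) = 0.01802 S between n3,n0
  Y(R12) = 0.001072 S between n5,n1
  Y(R13) = 0.7692 S between n0,n3
  Y(R14) = 0.2232 S between n4,n1
  Iext: injects 0.00606 A into n5 (from n4)
Assemble and solve the 6×6 MNA system:
  V(n1)=-0.7641  V(n2)=0.005258  V(n3)=-0.001995  V(n4)=-0.7898  V(n5)=0.04955  V(n6)=0.04935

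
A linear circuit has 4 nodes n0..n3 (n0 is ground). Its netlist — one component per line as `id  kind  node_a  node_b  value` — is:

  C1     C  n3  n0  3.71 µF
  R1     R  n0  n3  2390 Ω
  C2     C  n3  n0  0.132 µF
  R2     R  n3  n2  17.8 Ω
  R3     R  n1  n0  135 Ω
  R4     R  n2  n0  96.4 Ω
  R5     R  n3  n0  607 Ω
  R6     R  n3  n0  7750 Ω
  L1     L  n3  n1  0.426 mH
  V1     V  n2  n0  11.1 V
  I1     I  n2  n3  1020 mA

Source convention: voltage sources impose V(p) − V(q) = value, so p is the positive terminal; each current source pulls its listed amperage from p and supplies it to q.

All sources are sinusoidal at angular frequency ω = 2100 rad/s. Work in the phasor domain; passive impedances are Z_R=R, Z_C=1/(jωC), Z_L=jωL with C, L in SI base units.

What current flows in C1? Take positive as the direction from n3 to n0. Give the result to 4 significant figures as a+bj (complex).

0.02338+0.1918j A

Element admittances at ω=2100 rad/s:
  Y(C1) = 0.000+0.007791j S between n3,n0
  Y(R1) = 0.0004184+0.000j S between n0,n3
  Y(C2) = 0.000+0.0002772j S between n3,n0
  Y(R2) = 0.05618+0.000j S between n3,n2
  Y(R3) = 0.007407+0.000j S between n1,n0
  Y(R4) = 0.01037+0.000j S between n2,n0
  Y(R5) = 0.001647+0.000j S between n3,n0
  Y(R6) = 0.0001290+0.000j S between n3,n0
  Y(L1) = 0.000-1.118j S between n3,n1
  V1: constraint V(n2)−V(n0) = 11.1
  I1: injects 1.02 A into n3 (from n2)
Assemble and solve the 4×4 MNA system:
  V(n1)=24.60-3.164j  V(n2)=11.10+0.000j  V(n3)=24.62-3.001j
  i(V1)=-0.3756-0.1686j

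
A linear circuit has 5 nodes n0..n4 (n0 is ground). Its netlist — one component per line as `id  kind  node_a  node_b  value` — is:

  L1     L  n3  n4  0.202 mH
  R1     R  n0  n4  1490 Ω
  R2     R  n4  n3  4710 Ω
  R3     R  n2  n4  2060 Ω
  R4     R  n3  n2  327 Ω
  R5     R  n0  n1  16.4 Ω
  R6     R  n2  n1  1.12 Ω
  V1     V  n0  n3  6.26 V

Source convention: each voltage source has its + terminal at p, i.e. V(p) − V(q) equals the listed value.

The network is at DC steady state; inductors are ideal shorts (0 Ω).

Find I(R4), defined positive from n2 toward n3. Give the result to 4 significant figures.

0.01802 A

Apply KCL at each of the 4 non-ground nodes and solve the resulting linear system.
Node n1: branches {R5, R6} → V_1 = -0.3425
Node n2: branches {R3, R4, R6} → V_2 = -0.3659
Node n3: branches {L1, R2, R4, V1} → V_3 = -6.260
Node n4: branches {L1, R1, R2, R3} → V_4 = -6.260
Source currents: i(L1)=-0.007063, i(V1)=-0.02509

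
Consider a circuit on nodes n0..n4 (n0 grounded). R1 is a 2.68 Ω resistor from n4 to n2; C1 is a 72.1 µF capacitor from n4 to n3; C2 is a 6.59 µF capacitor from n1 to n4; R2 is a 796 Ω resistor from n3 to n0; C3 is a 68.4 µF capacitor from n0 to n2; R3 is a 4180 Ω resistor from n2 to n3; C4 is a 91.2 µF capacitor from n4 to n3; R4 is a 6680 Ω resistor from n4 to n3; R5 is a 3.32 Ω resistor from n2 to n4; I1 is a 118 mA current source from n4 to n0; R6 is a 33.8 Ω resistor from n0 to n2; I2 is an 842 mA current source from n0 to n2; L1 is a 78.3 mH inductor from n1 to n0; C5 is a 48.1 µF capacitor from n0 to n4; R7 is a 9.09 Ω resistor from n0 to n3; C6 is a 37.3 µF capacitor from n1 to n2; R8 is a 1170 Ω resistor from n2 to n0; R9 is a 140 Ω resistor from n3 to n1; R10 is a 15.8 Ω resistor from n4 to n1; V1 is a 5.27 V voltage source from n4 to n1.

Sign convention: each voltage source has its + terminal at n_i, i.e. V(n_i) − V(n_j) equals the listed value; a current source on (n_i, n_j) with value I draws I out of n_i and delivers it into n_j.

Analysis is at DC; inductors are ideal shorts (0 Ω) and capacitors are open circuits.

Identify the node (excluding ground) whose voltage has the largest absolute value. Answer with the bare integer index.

Apply KCL at each of the 4 non-ground nodes and solve the resulting linear system.
Node n1: branches {C2, L1, C6, R9, R10, V1} → V_1 = 0.000
Node n2: branches {R1, C3, R3, R5, R6, I2, C6, R8} → V_2 = 6.235
Node n3: branches {C1, R2, R3, C4, R4, R7, R9} → V_3 = 0.01920
Node n4: branches {R1, C1, C2, C4, R4, R5, I1, C5, R10, V1} → V_4 = 5.270
Source currents: i(L1)=0.5321, i(V1)=0.1984

2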